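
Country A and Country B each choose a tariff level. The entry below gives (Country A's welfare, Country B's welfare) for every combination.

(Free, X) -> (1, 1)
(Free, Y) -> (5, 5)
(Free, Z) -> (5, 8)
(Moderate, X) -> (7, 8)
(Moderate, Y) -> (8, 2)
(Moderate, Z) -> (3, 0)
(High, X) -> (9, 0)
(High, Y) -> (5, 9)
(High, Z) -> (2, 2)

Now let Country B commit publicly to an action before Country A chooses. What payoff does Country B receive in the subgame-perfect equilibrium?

8

Solve by backward induction (Country B leads).
- X: Country A compares 1, 7, 9 and picks High; Country B would get 0.
- Y: Country A compares 5, 8, 5 and picks Moderate; Country B would get 2.
- Z: Country A compares 5, 3, 2 and picks Free; Country B would get 8.
Among 0, 2, 8, the best is 8 at Z. Subgame-perfect outcome: (Free, Z) with payoffs (5, 8).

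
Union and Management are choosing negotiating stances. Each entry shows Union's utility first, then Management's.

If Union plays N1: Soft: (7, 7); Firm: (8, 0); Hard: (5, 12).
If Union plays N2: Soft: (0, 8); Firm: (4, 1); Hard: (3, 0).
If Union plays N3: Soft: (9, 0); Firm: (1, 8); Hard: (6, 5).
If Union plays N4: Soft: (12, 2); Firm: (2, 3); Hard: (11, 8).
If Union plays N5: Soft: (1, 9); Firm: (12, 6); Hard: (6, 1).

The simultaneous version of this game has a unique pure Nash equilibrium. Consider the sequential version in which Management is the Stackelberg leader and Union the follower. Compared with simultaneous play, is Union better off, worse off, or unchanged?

Work backward from Union's decision.
- Soft → Union plays N4 (best of 7, 0, 9, 12, 1); Management gets 2.
- Firm → Union plays N5 (best of 8, 4, 1, 2, 12); Management gets 6.
- Hard → Union plays N4 (best of 5, 3, 6, 11, 6); Management gets 8.
Maximizing over 2, 6, 8, Management chooses Hard. Subgame-perfect outcome: (N4, Hard) with payoffs (11, 8).
Now find the simultaneous Nash equilibrium.
Union's best replies: Soft→N4; Firm→N5; Hard→N4.
Management's best replies: N1→Hard; N2→Soft; N3→Firm; N4→Hard; N5→Soft.
Only (N4, Hard) has each player best-responding; Nash payoffs (11, 8).
Union earns 11 sequentially versus 11 at the Nash outcome: unchanged.

unchanged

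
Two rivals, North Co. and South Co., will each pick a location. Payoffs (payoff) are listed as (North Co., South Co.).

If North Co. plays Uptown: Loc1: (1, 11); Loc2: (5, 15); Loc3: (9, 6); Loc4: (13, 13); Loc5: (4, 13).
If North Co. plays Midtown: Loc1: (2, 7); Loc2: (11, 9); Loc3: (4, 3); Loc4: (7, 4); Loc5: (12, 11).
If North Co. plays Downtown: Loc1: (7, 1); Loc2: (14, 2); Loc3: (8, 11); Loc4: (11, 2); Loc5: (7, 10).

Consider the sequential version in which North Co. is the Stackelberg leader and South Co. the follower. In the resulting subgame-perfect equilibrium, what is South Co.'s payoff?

11

South Co. best-responds to each possible North Co. move:
- Uptown → South Co. plays Loc2 (best of 11, 15, 6, 13, 13); North Co. gets 5.
- Midtown → South Co. plays Loc5 (best of 7, 9, 3, 4, 11); North Co. gets 12.
- Downtown → South Co. plays Loc3 (best of 1, 2, 11, 2, 10); North Co. gets 8.
Maximizing over 5, 12, 8, North Co. chooses Midtown. Subgame-perfect outcome: (Midtown, Loc5) with payoffs (12, 11).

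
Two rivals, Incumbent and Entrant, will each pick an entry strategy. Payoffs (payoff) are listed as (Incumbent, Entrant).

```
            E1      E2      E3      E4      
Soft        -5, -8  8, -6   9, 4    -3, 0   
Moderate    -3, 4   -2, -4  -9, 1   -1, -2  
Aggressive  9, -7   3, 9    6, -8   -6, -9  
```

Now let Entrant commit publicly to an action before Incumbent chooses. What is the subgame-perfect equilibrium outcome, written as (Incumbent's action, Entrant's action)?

Incumbent best-responds to each possible Entrant move:
- E1: BR = Aggressive, leader payoff -7.
- E2: BR = Soft, leader payoff -6.
- E3: BR = Soft, leader payoff 4.
- E4: BR = Moderate, leader payoff -2.
Maximizing over -7, -6, 4, -2, Entrant chooses E3. Subgame-perfect outcome: (Soft, E3) with payoffs (9, 4).

(Soft, E3)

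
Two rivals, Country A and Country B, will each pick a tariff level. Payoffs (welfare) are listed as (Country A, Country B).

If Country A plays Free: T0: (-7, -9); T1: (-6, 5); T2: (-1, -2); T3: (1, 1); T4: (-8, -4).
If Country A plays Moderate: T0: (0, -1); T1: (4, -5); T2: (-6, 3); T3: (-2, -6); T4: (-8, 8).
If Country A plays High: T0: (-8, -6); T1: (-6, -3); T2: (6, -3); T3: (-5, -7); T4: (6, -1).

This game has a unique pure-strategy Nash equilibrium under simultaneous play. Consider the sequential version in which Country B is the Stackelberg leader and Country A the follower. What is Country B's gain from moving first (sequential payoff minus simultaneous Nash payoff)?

Solve by backward induction (Country B leads).
- T0: Country A compares -7, 0, -8 and picks Moderate; Country B would get -1.
- T1: Country A compares -6, 4, -6 and picks Moderate; Country B would get -5.
- T2: Country A compares -1, -6, 6 and picks High; Country B would get -3.
- T3: Country A compares 1, -2, -5 and picks Free; Country B would get 1.
- T4: Country A compares -8, -8, 6 and picks High; Country B would get -1.
Among -1, -5, -3, 1, -1, the best is 1 at T3. Subgame-perfect outcome: (Free, T3) with payoffs (1, 1).
Now find the simultaneous Nash equilibrium.
Country A's best replies: T0→Moderate; T1→Moderate; T2→High; T3→Free; T4→High.
Country B's best replies: Free→T1; Moderate→T4; High→T4.
The unique mutual best reply is (High, T4), giving (6, -1).
Country B's commitment gain: 1 − -1 = 2.

2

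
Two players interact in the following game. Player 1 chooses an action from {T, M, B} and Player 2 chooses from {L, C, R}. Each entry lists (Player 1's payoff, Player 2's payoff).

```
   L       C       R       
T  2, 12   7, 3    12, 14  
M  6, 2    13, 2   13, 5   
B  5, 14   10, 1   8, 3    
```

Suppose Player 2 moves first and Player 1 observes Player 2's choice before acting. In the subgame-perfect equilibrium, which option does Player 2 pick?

Work backward from Player 1's decision.
- L: BR = M, leader payoff 2.
- C: BR = M, leader payoff 2.
- R: BR = M, leader payoff 5.
Among 2, 2, 5, the best is 5 at R. Subgame-perfect outcome: (M, R) with payoffs (13, 5).

R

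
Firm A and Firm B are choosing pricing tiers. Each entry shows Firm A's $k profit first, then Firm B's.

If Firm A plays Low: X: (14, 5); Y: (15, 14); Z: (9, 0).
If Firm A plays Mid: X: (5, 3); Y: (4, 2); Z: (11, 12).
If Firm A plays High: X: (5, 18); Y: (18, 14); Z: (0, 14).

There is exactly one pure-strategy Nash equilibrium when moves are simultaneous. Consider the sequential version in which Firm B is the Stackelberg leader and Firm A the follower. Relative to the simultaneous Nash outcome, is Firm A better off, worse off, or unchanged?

better off

Firm A best-responds to each possible Firm B move:
- X: BR = Low, leader payoff 5.
- Y: BR = High, leader payoff 14.
- Z: BR = Mid, leader payoff 12.
Maximizing over 5, 14, 12, Firm B chooses Y. Subgame-perfect outcome: (High, Y) with payoffs (18, 14).
Under simultaneous play:
Firm A's best replies: X→Low; Y→High; Z→Mid.
Firm B's best replies: Low→Y; Mid→Z; High→X.
The unique mutual best reply is (Mid, Z), giving (11, 12).
Firm A earns 18 sequentially versus 11 at the Nash outcome: better off.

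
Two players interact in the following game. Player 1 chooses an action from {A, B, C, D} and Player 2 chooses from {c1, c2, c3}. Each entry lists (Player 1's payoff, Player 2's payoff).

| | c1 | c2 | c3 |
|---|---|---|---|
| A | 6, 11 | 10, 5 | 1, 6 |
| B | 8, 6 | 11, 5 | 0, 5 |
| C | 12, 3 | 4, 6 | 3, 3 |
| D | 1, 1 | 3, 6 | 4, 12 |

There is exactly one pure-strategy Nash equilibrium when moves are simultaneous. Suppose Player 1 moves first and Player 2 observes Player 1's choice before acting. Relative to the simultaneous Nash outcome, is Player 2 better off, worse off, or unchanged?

worse off

Work backward from Player 2's decision.
- A: Player 2 compares 11, 5, 6 and picks c1; Player 1 would get 6.
- B: Player 2 compares 6, 5, 5 and picks c1; Player 1 would get 8.
- C: Player 2 compares 3, 6, 3 and picks c2; Player 1 would get 4.
- D: Player 2 compares 1, 6, 12 and picks c3; Player 1 would get 4.
Among 6, 8, 4, 4, the best is 8 at B. Subgame-perfect outcome: (B, c1) with payoffs (8, 6).
Under simultaneous play:
Player 1's best replies: c1→C; c2→B; c3→D.
Player 2's best replies: A→c1; B→c1; C→c2; D→c3.
Only (D, c3) has each player best-responding; Nash payoffs (4, 12).
Player 2 earns 6 sequentially versus 12 at the Nash outcome: worse off.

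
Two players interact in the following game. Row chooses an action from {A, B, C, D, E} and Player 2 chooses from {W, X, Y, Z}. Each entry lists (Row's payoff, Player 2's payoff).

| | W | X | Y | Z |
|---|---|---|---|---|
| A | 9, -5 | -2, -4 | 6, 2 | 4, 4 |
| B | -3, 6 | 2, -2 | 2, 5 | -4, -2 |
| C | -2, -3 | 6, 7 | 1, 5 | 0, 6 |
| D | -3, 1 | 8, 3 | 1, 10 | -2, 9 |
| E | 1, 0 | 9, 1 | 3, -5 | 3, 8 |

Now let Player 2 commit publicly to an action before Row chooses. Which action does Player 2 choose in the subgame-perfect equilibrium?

Z

Backward induction with Player 2 moving first.
- W: BR = A, leader payoff -5.
- X: BR = E, leader payoff 1.
- Y: BR = A, leader payoff 2.
- Z: BR = A, leader payoff 4.
Maximizing over -5, 1, 2, 4, Player 2 chooses Z. Subgame-perfect outcome: (A, Z) with payoffs (4, 4).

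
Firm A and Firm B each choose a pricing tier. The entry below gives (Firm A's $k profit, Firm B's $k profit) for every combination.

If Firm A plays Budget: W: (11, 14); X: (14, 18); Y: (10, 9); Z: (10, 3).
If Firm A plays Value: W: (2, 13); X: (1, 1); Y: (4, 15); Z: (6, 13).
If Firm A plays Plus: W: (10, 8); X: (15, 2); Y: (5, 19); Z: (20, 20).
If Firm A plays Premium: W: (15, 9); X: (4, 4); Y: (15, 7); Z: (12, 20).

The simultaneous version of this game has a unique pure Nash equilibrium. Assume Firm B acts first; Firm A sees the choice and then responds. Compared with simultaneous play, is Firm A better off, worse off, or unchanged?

Work backward from Firm A's decision.
- W: BR = Premium, leader payoff 9.
- X: BR = Plus, leader payoff 2.
- Y: BR = Premium, leader payoff 7.
- Z: BR = Plus, leader payoff 20.
Maximizing over 9, 2, 7, 20, Firm B chooses Z. Subgame-perfect outcome: (Plus, Z) with payoffs (20, 20).
For the simultaneous game, intersect best replies.
Firm A's best replies: W→Premium; X→Plus; Y→Premium; Z→Plus.
Firm B's best replies: Budget→X; Value→Y; Plus→Z; Premium→Z.
The unique mutual best reply is (Plus, Z), giving (20, 20).
Firm A earns 20 sequentially versus 20 at the Nash outcome: unchanged.

unchanged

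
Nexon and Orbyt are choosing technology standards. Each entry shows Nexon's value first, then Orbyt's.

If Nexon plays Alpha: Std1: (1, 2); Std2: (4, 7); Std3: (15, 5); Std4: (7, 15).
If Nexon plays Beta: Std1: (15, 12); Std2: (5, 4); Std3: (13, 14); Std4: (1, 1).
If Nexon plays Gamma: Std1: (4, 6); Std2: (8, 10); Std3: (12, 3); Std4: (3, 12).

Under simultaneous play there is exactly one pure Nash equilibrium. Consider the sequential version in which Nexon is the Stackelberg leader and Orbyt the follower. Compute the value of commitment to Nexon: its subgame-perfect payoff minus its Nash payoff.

6

Work backward from Orbyt's decision.
- Alpha → Orbyt plays Std4 (best of 2, 7, 5, 15); Nexon gets 7.
- Beta → Orbyt plays Std3 (best of 12, 4, 14, 1); Nexon gets 13.
- Gamma → Orbyt plays Std4 (best of 6, 10, 3, 12); Nexon gets 3.
Maximizing over 7, 13, 3, Nexon chooses Beta. Subgame-perfect outcome: (Beta, Std3) with payoffs (13, 14).
Now find the simultaneous Nash equilibrium.
Nexon's best replies: Std1→Beta; Std2→Gamma; Std3→Alpha; Std4→Alpha.
Orbyt's best replies: Alpha→Std4; Beta→Std3; Gamma→Std4.
Only (Alpha, Std4) has each player best-responding; Nash payoffs (7, 15).
Nexon's commitment gain: 13 − 7 = 6.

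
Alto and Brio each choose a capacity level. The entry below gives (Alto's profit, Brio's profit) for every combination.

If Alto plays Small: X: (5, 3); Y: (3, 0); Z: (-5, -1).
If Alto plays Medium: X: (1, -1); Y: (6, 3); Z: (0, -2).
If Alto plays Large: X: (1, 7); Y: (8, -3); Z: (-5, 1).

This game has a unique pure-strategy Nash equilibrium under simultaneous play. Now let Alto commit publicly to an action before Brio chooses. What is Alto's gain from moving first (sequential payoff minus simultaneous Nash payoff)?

1

Brio best-responds to each possible Alto move:
- Small → Brio plays X (best of 3, 0, -1); Alto gets 5.
- Medium → Brio plays Y (best of -1, 3, -2); Alto gets 6.
- Large → Brio plays X (best of 7, -3, 1); Alto gets 1.
Among 5, 6, 1, the best is 6 at Medium. Subgame-perfect outcome: (Medium, Y) with payoffs (6, 3).
For the simultaneous game, intersect best replies.
Alto's best replies: X→Small; Y→Large; Z→Medium.
Brio's best replies: Small→X; Medium→Y; Large→X.
Only (Small, X) has each player best-responding; Nash payoffs (5, 3).
Alto's commitment gain: 6 − 5 = 1.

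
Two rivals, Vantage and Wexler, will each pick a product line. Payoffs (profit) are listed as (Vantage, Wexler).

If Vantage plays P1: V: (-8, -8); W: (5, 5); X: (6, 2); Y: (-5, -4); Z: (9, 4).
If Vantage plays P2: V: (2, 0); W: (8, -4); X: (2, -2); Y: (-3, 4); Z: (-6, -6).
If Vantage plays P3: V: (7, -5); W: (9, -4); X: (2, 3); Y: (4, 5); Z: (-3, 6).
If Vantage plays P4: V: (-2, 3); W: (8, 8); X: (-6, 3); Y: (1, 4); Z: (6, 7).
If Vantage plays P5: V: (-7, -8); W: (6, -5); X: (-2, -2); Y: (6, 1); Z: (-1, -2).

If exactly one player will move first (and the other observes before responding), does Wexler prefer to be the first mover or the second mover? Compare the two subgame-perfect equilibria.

If Vantage leads: Wexler's best replies are P1→W, P2→Y, P3→Z, P4→W, P5→Y; Vantage's induced payoffs 5, -3, -3, 8, 6; outcome (P4, W), payoffs (8, 8).
If Wexler leads: Vantage's best replies are V→P3, W→P3, X→P1, Y→P5, Z→P1; Wexler's induced payoffs -5, -4, 2, 1, 4; outcome (P1, Z), payoffs (9, 4).
Wexler gets 4 moving first and 8 moving second, so Wexler prefers to move second.

second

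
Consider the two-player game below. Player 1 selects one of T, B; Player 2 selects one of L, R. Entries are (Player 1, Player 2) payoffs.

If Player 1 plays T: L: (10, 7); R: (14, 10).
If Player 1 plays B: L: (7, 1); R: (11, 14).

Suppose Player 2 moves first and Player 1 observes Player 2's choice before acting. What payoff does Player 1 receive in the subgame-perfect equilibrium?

14

Backward induction with Player 2 moving first.
- L: Player 1 compares 10, 7 and picks T; Player 2 would get 7.
- R: Player 1 compares 14, 11 and picks T; Player 2 would get 10.
Among 7, 10, the best is 10 at R. Subgame-perfect outcome: (T, R) with payoffs (14, 10).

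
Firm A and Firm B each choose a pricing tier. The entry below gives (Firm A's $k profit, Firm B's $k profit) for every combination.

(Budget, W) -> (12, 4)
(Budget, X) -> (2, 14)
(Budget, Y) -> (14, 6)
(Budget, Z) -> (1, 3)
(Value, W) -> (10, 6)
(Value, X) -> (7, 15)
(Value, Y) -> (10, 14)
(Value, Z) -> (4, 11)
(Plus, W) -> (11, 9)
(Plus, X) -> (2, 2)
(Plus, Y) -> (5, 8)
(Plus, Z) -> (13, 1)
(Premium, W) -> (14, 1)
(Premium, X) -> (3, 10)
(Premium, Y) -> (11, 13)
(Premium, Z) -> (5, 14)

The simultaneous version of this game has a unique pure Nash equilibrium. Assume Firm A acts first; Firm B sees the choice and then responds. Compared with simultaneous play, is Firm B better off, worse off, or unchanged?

worse off

Solve by backward induction (Firm A leads).
- Budget → Firm B plays X (best of 4, 14, 6, 3); Firm A gets 2.
- Value → Firm B plays X (best of 6, 15, 14, 11); Firm A gets 7.
- Plus → Firm B plays W (best of 9, 2, 8, 1); Firm A gets 11.
- Premium → Firm B plays Z (best of 1, 10, 13, 14); Firm A gets 5.
Among 2, 7, 11, 5, the best is 11 at Plus. Subgame-perfect outcome: (Plus, W) with payoffs (11, 9).
For the simultaneous game, intersect best replies.
Firm A's best replies: W→Premium; X→Value; Y→Budget; Z→Plus.
Firm B's best replies: Budget→X; Value→X; Plus→W; Premium→Z.
The unique mutual best reply is (Value, X), giving (7, 15).
Firm B earns 9 sequentially versus 15 at the Nash outcome: worse off.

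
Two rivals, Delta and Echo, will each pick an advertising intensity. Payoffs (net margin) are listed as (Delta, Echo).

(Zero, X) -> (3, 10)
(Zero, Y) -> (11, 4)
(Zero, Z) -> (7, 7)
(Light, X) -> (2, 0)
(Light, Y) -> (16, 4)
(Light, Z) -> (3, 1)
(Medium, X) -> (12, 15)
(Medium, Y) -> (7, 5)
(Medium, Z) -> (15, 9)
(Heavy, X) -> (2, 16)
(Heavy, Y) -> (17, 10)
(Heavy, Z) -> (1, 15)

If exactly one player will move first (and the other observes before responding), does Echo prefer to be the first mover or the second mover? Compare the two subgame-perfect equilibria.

If Delta leads: Echo's best replies are Zero→X, Light→Y, Medium→X, Heavy→X; Delta's induced payoffs 3, 16, 12, 2; outcome (Light, Y), payoffs (16, 4).
If Echo leads: Delta's best replies are X→Medium, Y→Heavy, Z→Medium; Echo's induced payoffs 15, 10, 9; outcome (Medium, X), payoffs (12, 15).
Echo gets 15 moving first and 4 moving second, so Echo prefers to move first.

first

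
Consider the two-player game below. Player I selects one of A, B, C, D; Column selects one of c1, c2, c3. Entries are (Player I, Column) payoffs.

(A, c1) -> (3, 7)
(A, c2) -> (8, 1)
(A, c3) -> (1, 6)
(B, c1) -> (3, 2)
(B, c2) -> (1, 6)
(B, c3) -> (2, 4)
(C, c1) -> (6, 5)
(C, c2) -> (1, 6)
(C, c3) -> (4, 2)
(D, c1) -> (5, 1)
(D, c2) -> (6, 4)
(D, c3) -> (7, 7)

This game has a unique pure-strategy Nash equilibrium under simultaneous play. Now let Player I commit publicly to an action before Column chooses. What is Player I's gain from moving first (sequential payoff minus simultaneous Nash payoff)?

Column best-responds to each possible Player I move:
- A: BR = c1, leader payoff 3.
- B: BR = c2, leader payoff 1.
- C: BR = c2, leader payoff 1.
- D: BR = c3, leader payoff 7.
Player I's induced payoffs are 3, 1, 1, 7, so Player I commits to D. Subgame-perfect outcome: (D, c3) with payoffs (7, 7).
Now find the simultaneous Nash equilibrium.
Player I's best replies: c1→C; c2→A; c3→D.
Column's best replies: A→c1; B→c2; C→c2; D→c3.
Only (D, c3) has each player best-responding; Nash payoffs (7, 7).
Player I's commitment gain: 7 − 7 = 0.

0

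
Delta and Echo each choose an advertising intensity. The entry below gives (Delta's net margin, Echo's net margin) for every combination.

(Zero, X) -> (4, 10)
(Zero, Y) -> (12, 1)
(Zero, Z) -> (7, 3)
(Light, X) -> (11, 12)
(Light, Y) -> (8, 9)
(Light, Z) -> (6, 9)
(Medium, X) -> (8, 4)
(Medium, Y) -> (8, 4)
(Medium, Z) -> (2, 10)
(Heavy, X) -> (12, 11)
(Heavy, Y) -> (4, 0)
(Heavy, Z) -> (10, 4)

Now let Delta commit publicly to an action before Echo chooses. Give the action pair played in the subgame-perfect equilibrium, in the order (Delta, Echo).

Solve by backward induction (Delta leads).
- Zero: Echo compares 10, 1, 3 and picks X; Delta would get 4.
- Light: Echo compares 12, 9, 9 and picks X; Delta would get 11.
- Medium: Echo compares 4, 4, 10 and picks Z; Delta would get 2.
- Heavy: Echo compares 11, 0, 4 and picks X; Delta would get 12.
Delta's induced payoffs are 4, 11, 2, 12, so Delta commits to Heavy. Subgame-perfect outcome: (Heavy, X) with payoffs (12, 11).

(Heavy, X)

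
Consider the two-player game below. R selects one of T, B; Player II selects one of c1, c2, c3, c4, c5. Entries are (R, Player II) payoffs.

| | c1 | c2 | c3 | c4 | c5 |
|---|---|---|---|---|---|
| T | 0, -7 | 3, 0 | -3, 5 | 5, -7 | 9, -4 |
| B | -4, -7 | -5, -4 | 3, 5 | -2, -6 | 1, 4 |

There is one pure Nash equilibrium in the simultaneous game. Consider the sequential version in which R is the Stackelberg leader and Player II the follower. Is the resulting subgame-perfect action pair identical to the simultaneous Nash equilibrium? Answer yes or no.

yes

Backward induction with R moving first.
- T: Player II compares -7, 0, 5, -7, -4 and picks c3; R would get -3.
- B: Player II compares -7, -4, 5, -6, 4 and picks c3; R would get 3.
Among -3, 3, the best is 3 at B. Subgame-perfect outcome: (B, c3) with payoffs (3, 5).
Under simultaneous play:
R's best replies: c1→T; c2→T; c3→B; c4→T; c5→T.
Player II's best replies: T→c3; B→c3.
The unique mutual best reply is (B, c3), giving (3, 5).
Sequential outcome (B, c3) coincides with the Nash profile (B, c3).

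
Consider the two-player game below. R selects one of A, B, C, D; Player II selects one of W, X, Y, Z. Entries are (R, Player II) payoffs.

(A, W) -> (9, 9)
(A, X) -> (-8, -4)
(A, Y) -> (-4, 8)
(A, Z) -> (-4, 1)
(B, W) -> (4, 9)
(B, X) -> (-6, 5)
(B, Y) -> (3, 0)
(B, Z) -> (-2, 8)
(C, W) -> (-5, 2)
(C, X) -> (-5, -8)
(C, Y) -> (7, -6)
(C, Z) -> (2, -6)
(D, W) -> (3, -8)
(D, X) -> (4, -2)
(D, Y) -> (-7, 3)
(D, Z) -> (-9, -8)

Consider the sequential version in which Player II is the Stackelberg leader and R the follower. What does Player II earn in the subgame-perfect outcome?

9

R best-responds to each possible Player II move:
- W: BR = A, leader payoff 9.
- X: BR = D, leader payoff -2.
- Y: BR = C, leader payoff -6.
- Z: BR = C, leader payoff -6.
Among 9, -2, -6, -6, the best is 9 at W. Subgame-perfect outcome: (A, W) with payoffs (9, 9).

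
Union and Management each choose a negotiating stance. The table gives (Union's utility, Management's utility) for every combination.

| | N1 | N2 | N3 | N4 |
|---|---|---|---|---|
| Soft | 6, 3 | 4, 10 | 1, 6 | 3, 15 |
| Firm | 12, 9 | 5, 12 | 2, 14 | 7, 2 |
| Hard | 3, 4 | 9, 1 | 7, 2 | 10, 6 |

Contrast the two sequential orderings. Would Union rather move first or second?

second

If Union leads: Management's best replies are Soft→N4, Firm→N3, Hard→N4; Union's induced payoffs 3, 2, 10; outcome (Hard, N4), payoffs (10, 6).
If Management leads: Union's best replies are N1→Firm, N2→Hard, N3→Hard, N4→Hard; Management's induced payoffs 9, 1, 2, 6; outcome (Firm, N1), payoffs (12, 9).
Union gets 10 moving first and 12 moving second, so Union prefers to move second.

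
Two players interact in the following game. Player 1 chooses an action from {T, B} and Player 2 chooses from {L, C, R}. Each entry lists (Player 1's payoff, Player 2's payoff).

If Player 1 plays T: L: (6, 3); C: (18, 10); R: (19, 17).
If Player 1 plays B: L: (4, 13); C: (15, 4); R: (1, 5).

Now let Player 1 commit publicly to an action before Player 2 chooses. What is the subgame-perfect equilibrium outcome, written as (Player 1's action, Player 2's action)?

(T, R)

Solve by backward induction (Player 1 leads).
- T → Player 2 plays R (best of 3, 10, 17); Player 1 gets 19.
- B → Player 2 plays L (best of 13, 4, 5); Player 1 gets 4.
Maximizing over 19, 4, Player 1 chooses T. Subgame-perfect outcome: (T, R) with payoffs (19, 17).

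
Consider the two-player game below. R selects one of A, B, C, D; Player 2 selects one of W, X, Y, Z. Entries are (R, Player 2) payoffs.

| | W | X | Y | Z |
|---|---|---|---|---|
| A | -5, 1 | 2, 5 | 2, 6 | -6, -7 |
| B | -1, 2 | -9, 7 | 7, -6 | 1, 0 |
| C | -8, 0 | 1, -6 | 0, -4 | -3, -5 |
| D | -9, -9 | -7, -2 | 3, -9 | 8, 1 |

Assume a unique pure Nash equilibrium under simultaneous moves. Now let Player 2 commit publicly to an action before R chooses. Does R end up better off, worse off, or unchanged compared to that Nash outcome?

worse off

Backward induction with Player 2 moving first.
- W: R compares -5, -1, -8, -9 and picks B; Player 2 would get 2.
- X: R compares 2, -9, 1, -7 and picks A; Player 2 would get 5.
- Y: R compares 2, 7, 0, 3 and picks B; Player 2 would get -6.
- Z: R compares -6, 1, -3, 8 and picks D; Player 2 would get 1.
Player 2's induced payoffs are 2, 5, -6, 1, so Player 2 commits to X. Subgame-perfect outcome: (A, X) with payoffs (2, 5).
Now find the simultaneous Nash equilibrium.
R's best replies: W→B; X→A; Y→B; Z→D.
Player 2's best replies: A→Y; B→X; C→W; D→Z.
Only (D, Z) has each player best-responding; Nash payoffs (8, 1).
R earns 2 sequentially versus 8 at the Nash outcome: worse off.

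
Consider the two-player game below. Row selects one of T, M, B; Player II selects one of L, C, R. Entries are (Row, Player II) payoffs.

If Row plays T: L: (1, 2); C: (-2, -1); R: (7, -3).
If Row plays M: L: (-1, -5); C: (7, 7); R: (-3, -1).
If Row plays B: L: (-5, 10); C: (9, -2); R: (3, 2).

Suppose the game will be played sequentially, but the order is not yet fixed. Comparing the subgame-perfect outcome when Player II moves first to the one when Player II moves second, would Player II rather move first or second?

second

If Row leads: Player II's best replies are T→L, M→C, B→L; Row's induced payoffs 1, 7, -5; outcome (M, C), payoffs (7, 7).
If Player II leads: Row's best replies are L→T, C→B, R→T; Player II's induced payoffs 2, -2, -3; outcome (T, L), payoffs (1, 2).
Player II gets 2 moving first and 7 moving second, so Player II prefers to move second.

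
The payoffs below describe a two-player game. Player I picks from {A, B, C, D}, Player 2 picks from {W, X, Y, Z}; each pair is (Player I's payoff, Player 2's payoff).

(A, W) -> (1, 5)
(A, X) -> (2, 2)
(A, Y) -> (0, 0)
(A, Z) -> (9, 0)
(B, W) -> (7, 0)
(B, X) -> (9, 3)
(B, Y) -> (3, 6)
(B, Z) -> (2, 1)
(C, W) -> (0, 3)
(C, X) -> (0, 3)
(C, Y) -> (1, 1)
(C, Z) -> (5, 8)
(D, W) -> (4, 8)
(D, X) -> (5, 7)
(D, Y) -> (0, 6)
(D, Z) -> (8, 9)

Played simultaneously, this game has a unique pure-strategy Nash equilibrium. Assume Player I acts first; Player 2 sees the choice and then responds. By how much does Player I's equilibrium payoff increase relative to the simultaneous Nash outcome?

Player 2 best-responds to each possible Player I move:
- A: Player 2 compares 5, 2, 0, 0 and picks W; Player I would get 1.
- B: Player 2 compares 0, 3, 6, 1 and picks Y; Player I would get 3.
- C: Player 2 compares 3, 3, 1, 8 and picks Z; Player I would get 5.
- D: Player 2 compares 8, 7, 6, 9 and picks Z; Player I would get 8.
Maximizing over 1, 3, 5, 8, Player I chooses D. Subgame-perfect outcome: (D, Z) with payoffs (8, 9).
Now find the simultaneous Nash equilibrium.
Player I's best replies: W→B; X→B; Y→B; Z→A.
Player 2's best replies: A→W; B→Y; C→Z; D→Z.
The unique mutual best reply is (B, Y), giving (3, 6).
Player I's commitment gain: 8 − 3 = 5.

5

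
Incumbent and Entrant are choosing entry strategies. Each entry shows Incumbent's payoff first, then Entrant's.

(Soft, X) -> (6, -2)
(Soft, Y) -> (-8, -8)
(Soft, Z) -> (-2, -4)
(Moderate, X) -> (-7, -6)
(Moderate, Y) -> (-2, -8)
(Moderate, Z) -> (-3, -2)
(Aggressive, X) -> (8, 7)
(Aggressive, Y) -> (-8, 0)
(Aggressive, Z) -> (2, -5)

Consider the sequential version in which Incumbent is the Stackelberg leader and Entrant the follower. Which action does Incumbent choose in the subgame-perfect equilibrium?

Solve by backward induction (Incumbent leads).
- Soft: BR = X, leader payoff 6.
- Moderate: BR = Z, leader payoff -3.
- Aggressive: BR = X, leader payoff 8.
Among 6, -3, 8, the best is 8 at Aggressive. Subgame-perfect outcome: (Aggressive, X) with payoffs (8, 7).

Aggressive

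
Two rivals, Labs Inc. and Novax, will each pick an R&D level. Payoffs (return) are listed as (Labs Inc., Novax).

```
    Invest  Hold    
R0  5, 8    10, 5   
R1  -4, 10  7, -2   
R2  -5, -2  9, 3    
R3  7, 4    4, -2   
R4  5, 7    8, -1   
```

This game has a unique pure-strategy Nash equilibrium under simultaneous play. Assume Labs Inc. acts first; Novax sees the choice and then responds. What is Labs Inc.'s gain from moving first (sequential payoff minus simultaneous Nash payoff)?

Solve by backward induction (Labs Inc. leads).
- R0: BR = Invest, leader payoff 5.
- R1: BR = Invest, leader payoff -4.
- R2: BR = Hold, leader payoff 9.
- R3: BR = Invest, leader payoff 7.
- R4: BR = Invest, leader payoff 5.
Labs Inc.'s induced payoffs are 5, -4, 9, 7, 5, so Labs Inc. commits to R2. Subgame-perfect outcome: (R2, Hold) with payoffs (9, 3).
For the simultaneous game, intersect best replies.
Labs Inc.'s best replies: Invest→R3; Hold→R0.
Novax's best replies: R0→Invest; R1→Invest; R2→Hold; R3→Invest; R4→Invest.
The unique mutual best reply is (R3, Invest), giving (7, 4).
Labs Inc.'s commitment gain: 9 − 7 = 2.

2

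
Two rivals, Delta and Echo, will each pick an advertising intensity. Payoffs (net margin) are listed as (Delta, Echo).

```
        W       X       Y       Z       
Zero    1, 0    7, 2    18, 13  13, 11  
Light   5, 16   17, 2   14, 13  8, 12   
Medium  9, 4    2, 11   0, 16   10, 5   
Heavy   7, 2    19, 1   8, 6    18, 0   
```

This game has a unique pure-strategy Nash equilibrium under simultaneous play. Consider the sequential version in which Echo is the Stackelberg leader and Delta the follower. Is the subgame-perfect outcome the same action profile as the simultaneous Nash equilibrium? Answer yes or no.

yes

Delta best-responds to each possible Echo move:
- W → Delta plays Medium (best of 1, 5, 9, 7); Echo gets 4.
- X → Delta plays Heavy (best of 7, 17, 2, 19); Echo gets 1.
- Y → Delta plays Zero (best of 18, 14, 0, 8); Echo gets 13.
- Z → Delta plays Heavy (best of 13, 8, 10, 18); Echo gets 0.
Maximizing over 4, 1, 13, 0, Echo chooses Y. Subgame-perfect outcome: (Zero, Y) with payoffs (18, 13).
Now find the simultaneous Nash equilibrium.
Delta's best replies: W→Medium; X→Heavy; Y→Zero; Z→Heavy.
Echo's best replies: Zero→Y; Light→W; Medium→Y; Heavy→Y.
The unique mutual best reply is (Zero, Y), giving (18, 13).
Sequential outcome (Zero, Y) coincides with the Nash profile (Zero, Y).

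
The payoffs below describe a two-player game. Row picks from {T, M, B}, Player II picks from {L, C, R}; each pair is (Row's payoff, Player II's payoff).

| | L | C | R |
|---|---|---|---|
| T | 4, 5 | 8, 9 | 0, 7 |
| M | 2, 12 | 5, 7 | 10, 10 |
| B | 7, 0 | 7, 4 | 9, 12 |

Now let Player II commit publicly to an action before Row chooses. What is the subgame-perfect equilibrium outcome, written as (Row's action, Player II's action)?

Backward induction with Player II moving first.
- L: Row compares 4, 2, 7 and picks B; Player II would get 0.
- C: Row compares 8, 5, 7 and picks T; Player II would get 9.
- R: Row compares 0, 10, 9 and picks M; Player II would get 10.
Player II's induced payoffs are 0, 9, 10, so Player II commits to R. Subgame-perfect outcome: (M, R) with payoffs (10, 10).

(M, R)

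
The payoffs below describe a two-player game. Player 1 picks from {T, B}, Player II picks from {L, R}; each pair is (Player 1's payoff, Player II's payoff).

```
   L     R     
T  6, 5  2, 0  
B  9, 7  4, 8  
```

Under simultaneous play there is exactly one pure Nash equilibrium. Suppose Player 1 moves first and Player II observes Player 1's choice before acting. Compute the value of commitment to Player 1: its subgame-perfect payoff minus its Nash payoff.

2

Work backward from Player II's decision.
- T: Player II compares 5, 0 and picks L; Player 1 would get 6.
- B: Player II compares 7, 8 and picks R; Player 1 would get 4.
Among 6, 4, the best is 6 at T. Subgame-perfect outcome: (T, L) with payoffs (6, 5).
Under simultaneous play:
Player 1's best replies: L→B; R→B.
Player II's best replies: T→L; B→R.
Only (B, R) has each player best-responding; Nash payoffs (4, 8).
Player 1's commitment gain: 6 − 4 = 2.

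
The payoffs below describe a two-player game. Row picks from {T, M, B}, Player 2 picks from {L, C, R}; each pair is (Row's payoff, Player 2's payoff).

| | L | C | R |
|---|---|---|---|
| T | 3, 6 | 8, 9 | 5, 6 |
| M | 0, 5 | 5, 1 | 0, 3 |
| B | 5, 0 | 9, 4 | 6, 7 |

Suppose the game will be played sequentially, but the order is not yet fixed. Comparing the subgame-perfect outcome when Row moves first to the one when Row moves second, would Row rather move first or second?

first

If Row leads: Player 2's best replies are T→C, M→L, B→R; Row's induced payoffs 8, 0, 6; outcome (T, C), payoffs (8, 9).
If Player 2 leads: Row's best replies are L→B, C→B, R→B; Player 2's induced payoffs 0, 4, 7; outcome (B, R), payoffs (6, 7).
Row gets 8 moving first and 6 moving second, so Row prefers to move first.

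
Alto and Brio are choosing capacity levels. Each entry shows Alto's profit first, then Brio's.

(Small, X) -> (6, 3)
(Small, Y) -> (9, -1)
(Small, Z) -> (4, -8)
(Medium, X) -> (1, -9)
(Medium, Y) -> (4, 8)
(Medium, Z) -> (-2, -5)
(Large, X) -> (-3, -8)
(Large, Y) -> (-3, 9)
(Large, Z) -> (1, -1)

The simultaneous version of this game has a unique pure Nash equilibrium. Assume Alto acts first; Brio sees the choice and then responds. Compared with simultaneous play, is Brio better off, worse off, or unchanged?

unchanged

Solve by backward induction (Alto leads).
- Small: BR = X, leader payoff 6.
- Medium: BR = Y, leader payoff 4.
- Large: BR = Y, leader payoff -3.
Maximizing over 6, 4, -3, Alto chooses Small. Subgame-perfect outcome: (Small, X) with payoffs (6, 3).
Now find the simultaneous Nash equilibrium.
Alto's best replies: X→Small; Y→Small; Z→Small.
Brio's best replies: Small→X; Medium→Y; Large→Y.
Only (Small, X) has each player best-responding; Nash payoffs (6, 3).
Brio earns 3 sequentially versus 3 at the Nash outcome: unchanged.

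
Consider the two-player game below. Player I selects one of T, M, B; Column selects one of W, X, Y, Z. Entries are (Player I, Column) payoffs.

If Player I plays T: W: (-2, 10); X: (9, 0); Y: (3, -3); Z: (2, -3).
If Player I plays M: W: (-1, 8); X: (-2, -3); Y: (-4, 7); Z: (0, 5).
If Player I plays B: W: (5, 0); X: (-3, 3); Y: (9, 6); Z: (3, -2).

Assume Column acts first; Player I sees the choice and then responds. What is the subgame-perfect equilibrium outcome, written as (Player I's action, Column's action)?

Work backward from Player I's decision.
- W → Player I plays B (best of -2, -1, 5); Column gets 0.
- X → Player I plays T (best of 9, -2, -3); Column gets 0.
- Y → Player I plays B (best of 3, -4, 9); Column gets 6.
- Z → Player I plays B (best of 2, 0, 3); Column gets -2.
Column's induced payoffs are 0, 0, 6, -2, so Column commits to Y. Subgame-perfect outcome: (B, Y) with payoffs (9, 6).

(B, Y)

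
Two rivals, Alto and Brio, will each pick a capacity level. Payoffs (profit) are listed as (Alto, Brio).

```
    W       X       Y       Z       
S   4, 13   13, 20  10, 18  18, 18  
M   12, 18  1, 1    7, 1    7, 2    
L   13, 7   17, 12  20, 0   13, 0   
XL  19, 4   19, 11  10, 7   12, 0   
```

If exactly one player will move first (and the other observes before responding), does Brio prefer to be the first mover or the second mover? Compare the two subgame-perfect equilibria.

first

If Alto leads: Brio's best replies are S→X, M→W, L→X, XL→X; Alto's induced payoffs 13, 12, 17, 19; outcome (XL, X), payoffs (19, 11).
If Brio leads: Alto's best replies are W→XL, X→XL, Y→L, Z→S; Brio's induced payoffs 4, 11, 0, 18; outcome (S, Z), payoffs (18, 18).
Brio gets 18 moving first and 11 moving second, so Brio prefers to move first.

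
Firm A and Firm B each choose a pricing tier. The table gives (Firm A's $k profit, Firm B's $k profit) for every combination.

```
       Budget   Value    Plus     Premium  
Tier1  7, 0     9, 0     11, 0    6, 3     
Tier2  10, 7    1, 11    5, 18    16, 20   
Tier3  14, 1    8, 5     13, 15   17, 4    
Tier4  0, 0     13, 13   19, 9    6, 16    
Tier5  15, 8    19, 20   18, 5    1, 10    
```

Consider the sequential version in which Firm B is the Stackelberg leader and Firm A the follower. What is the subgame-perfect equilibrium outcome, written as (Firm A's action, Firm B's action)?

Work backward from Firm A's decision.
- Budget → Firm A plays Tier5 (best of 7, 10, 14, 0, 15); Firm B gets 8.
- Value → Firm A plays Tier5 (best of 9, 1, 8, 13, 19); Firm B gets 20.
- Plus → Firm A plays Tier4 (best of 11, 5, 13, 19, 18); Firm B gets 9.
- Premium → Firm A plays Tier3 (best of 6, 16, 17, 6, 1); Firm B gets 4.
Maximizing over 8, 20, 9, 4, Firm B chooses Value. Subgame-perfect outcome: (Tier5, Value) with payoffs (19, 20).

(Tier5, Value)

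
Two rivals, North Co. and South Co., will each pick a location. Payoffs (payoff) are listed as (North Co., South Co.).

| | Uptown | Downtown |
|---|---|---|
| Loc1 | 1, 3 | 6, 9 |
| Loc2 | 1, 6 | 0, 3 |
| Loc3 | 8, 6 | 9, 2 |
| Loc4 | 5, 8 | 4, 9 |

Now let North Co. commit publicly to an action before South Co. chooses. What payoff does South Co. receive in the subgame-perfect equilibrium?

Work backward from South Co.'s decision.
- Loc1: South Co. compares 3, 9 and picks Downtown; North Co. would get 6.
- Loc2: South Co. compares 6, 3 and picks Uptown; North Co. would get 1.
- Loc3: South Co. compares 6, 2 and picks Uptown; North Co. would get 8.
- Loc4: South Co. compares 8, 9 and picks Downtown; North Co. would get 4.
Among 6, 1, 8, 4, the best is 8 at Loc3. Subgame-perfect outcome: (Loc3, Uptown) with payoffs (8, 6).

6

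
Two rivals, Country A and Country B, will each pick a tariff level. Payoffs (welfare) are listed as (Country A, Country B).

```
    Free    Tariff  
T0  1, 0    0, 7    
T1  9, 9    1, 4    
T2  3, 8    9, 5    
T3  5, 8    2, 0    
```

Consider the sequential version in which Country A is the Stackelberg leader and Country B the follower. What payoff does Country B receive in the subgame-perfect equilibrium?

9

Solve by backward induction (Country A leads).
- T0 → Country B plays Tariff (best of 0, 7); Country A gets 0.
- T1 → Country B plays Free (best of 9, 4); Country A gets 9.
- T2 → Country B plays Free (best of 8, 5); Country A gets 3.
- T3 → Country B plays Free (best of 8, 0); Country A gets 5.
Maximizing over 0, 9, 3, 5, Country A chooses T1. Subgame-perfect outcome: (T1, Free) with payoffs (9, 9).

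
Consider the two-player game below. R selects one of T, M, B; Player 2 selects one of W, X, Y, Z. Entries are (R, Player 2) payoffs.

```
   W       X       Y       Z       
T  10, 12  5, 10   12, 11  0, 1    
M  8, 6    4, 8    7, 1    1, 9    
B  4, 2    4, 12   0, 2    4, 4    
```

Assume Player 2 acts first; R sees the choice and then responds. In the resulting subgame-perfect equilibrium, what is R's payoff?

10

Solve by backward induction (Player 2 leads).
- W: BR = T, leader payoff 12.
- X: BR = T, leader payoff 10.
- Y: BR = T, leader payoff 11.
- Z: BR = B, leader payoff 4.
Player 2's induced payoffs are 12, 10, 11, 4, so Player 2 commits to W. Subgame-perfect outcome: (T, W) with payoffs (10, 12).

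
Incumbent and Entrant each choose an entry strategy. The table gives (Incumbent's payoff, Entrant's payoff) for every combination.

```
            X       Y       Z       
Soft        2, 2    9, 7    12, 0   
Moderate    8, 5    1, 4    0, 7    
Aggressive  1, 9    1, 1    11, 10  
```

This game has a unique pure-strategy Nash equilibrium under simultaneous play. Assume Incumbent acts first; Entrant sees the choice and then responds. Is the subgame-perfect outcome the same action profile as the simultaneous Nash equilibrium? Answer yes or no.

Solve by backward induction (Incumbent leads).
- Soft: BR = Y, leader payoff 9.
- Moderate: BR = Z, leader payoff 0.
- Aggressive: BR = Z, leader payoff 11.
Incumbent's induced payoffs are 9, 0, 11, so Incumbent commits to Aggressive. Subgame-perfect outcome: (Aggressive, Z) with payoffs (11, 10).
Under simultaneous play:
Incumbent's best replies: X→Moderate; Y→Soft; Z→Soft.
Entrant's best replies: Soft→Y; Moderate→Z; Aggressive→Z.
Only (Soft, Y) has each player best-responding; Nash payoffs (9, 7).
Sequential outcome (Aggressive, Z) differs from the Nash profile (Soft, Y).

no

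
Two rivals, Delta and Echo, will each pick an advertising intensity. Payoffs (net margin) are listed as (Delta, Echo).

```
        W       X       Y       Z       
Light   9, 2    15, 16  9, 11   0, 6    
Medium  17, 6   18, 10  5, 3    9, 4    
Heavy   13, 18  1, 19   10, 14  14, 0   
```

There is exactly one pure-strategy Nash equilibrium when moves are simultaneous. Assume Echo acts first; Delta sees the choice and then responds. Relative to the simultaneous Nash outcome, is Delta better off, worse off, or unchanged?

worse off

Work backward from Delta's decision.
- W: Delta compares 9, 17, 13 and picks Medium; Echo would get 6.
- X: Delta compares 15, 18, 1 and picks Medium; Echo would get 10.
- Y: Delta compares 9, 5, 10 and picks Heavy; Echo would get 14.
- Z: Delta compares 0, 9, 14 and picks Heavy; Echo would get 0.
Echo's induced payoffs are 6, 10, 14, 0, so Echo commits to Y. Subgame-perfect outcome: (Heavy, Y) with payoffs (10, 14).
Under simultaneous play:
Delta's best replies: W→Medium; X→Medium; Y→Heavy; Z→Heavy.
Echo's best replies: Light→X; Medium→X; Heavy→X.
Only (Medium, X) has each player best-responding; Nash payoffs (18, 10).
Delta earns 10 sequentially versus 18 at the Nash outcome: worse off.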